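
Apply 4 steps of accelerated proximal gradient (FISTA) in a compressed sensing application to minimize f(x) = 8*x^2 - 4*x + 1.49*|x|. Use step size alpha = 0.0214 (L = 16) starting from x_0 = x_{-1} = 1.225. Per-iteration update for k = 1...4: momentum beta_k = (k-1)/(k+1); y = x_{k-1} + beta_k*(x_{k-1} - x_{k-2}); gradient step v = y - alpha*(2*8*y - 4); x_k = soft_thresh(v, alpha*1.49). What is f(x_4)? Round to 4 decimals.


FISTA on f(x) = 8*x^2 - 4*x + 1.49*|x|
L = 16, alpha = 0.0214
Iteration 1: beta = 0.0, y = 1.225 + 0.0*(1.225 - 1.225) = 1.225
  grad(y) = 15.6, v = y - alpha*grad = 0.8912
  prox(v) = soft_thresh(0.8912, 0.0319) = 0.8593
Iteration 2: beta = 0.3333, y = 0.8593 + 0.3333*(0.8593 - 1.225) = 0.7374
  grad(y) = 7.7978, v = y - alpha*grad = 0.5705
  prox(v) = soft_thresh(0.5705, 0.0319) = 0.5386
Iteration 3: beta = 0.5, y = 0.5386 + 0.5*(0.5386 - 0.8593) = 0.3783
  grad(y) = 2.0523, v = y - alpha*grad = 0.3344
  prox(v) = soft_thresh(0.3344, 0.0319) = 0.3025
Iteration 4: beta = 0.6, y = 0.3025 + 0.6*(0.3025 - 0.5386) = 0.1608
  grad(y) = -1.4275, v = y - alpha*grad = 0.1913
  prox(v) = soft_thresh(0.1913, 0.0319) = 0.1594
f(x_4) = 8*0.1594^2 - 4*0.1594 + 1.49*|0.1594| = -0.1968


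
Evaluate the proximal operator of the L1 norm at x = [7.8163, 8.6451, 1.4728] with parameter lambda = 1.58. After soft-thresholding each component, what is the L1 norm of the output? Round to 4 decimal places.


Soft-thresholding with lambda = 1.58:
prox(7.8163) = sign(7.8163)*max(|7.8163| - 1.58, 0) = 6.2363
prox(8.6451) = sign(8.6451)*max(|8.6451| - 1.58, 0) = 7.0651
prox(1.4728) = sign(1.4728)*max(|1.4728| - 1.58, 0) = 0.0
prox(x) = [6.2363, 7.0651, 0.0]
||prox(x)||_1 = 6.2363 + 7.0651 + 0.0 = 13.3014


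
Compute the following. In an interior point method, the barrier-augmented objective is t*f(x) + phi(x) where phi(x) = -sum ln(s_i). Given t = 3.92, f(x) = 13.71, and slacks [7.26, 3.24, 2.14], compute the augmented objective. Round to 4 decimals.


Step 1: Compute log-barrier.
ln values: [1.9824, 1.1756, 0.7608]
phi = -(1.9824 + 1.1756 + 0.7608) = -3.9188
Step 2: Compute augmented objective.
t*f(x) = 3.92*13.71 = 53.7432
Total = 53.7432 - 3.9188 = 49.8244


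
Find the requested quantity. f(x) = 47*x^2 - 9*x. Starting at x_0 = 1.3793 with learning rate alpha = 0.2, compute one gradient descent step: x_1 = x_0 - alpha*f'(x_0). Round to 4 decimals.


We compute the gradient at x_0 and apply the update.
f'(x) = 94*x - 9
f'(1.3793) = 94*1.3793 - 9 = 120.6542
x_1 = 1.3793 - 0.2*120.6542 = -22.7515


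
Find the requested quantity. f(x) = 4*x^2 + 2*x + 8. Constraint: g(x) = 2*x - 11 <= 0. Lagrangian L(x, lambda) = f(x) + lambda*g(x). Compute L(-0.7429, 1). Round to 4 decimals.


Step 1: Evaluate f(x).
f(-0.7429) = 4*(-0.7429)^2 + 2*(-0.7429) + 8 = 8.7218
Step 2: Evaluate g(x).
g(-0.7429) = 2*-0.7429 - 11 = -12.4858
Step 3: Compute Lagrangian.
L = 8.7218 + 1*-12.4858 = -3.764


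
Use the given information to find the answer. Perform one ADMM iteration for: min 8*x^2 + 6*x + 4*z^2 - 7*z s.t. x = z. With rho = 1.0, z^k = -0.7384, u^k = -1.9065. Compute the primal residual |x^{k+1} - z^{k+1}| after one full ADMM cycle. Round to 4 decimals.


ADMM iteration with rho = 1.0, z^k = -0.7384, u^k = -1.9065
Step 1: x-update.
Minimize 8*x^2 + 6*x + (1.0/2)*(x + 0.7384 - 1.9065)^2
FOC: (2*8 + 1.0)*x = -6 + 1.0*(-0.7384 + 1.9065)
x^{k+1} = -0.2842
Step 2: z-update.
Minimize 4*z^2 - 7*z + (1.0/2)*(-0.2842 - z - 1.9065)^2
FOC: (2*4 + 1.0)*z = 7 + 1.0*(-0.2842 - 1.9065)
z^{k+1} = 0.5344
Step 3: u-update.
u^{k+1} = -1.9065 - 0.2842 - 0.5344 = -2.7251
Step 4: Primal residual = |-0.2842 - 0.5344| = 0.8186


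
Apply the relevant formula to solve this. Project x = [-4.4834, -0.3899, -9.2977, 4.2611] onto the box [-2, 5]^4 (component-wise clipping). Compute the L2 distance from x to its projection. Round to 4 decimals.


Project each component onto [-2, 5].
clip(-4.4834) = -2.0, clip(-0.3899) = -0.3899, clip(-9.2977) = -2.0, clip(4.2611) = 4.2611
Projection = [-2.0, -0.3899, -2.0, 4.2611]
Squared diffs: [6.1673, 0.0, 53.2564, 0.0]
Distance = sqrt(59.4237) = 7.7087


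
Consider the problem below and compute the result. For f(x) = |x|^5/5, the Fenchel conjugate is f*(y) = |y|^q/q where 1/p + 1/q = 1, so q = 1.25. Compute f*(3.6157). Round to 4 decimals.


The conjugate exponent q satisfies 1/p + 1/q = 1.
p = 5, so q = 5/(5 - 1) = 1.25
|y|^q = 3.6157^1.25 = 4.9859
f*(3.6157) = 4.9859 / 1.25 = 3.9887


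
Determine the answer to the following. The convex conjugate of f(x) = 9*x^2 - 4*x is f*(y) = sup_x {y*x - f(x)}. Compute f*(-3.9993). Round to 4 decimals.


f*(y) = sup_x {y*x - a*x^2 - b*x} = sup_x {(y-b)*x - a*x^2}
FOC: (y - b) - 2a*x = 0 => x* = (y - b)/(2a)
x* = (-3.9993 + 4)/(2*9) = 0.0
f*(-3.9993) = (y-b)^2/(4a) = (-3.9993 + 4)^2/(4*9)
= 0.0/36 = 0.0


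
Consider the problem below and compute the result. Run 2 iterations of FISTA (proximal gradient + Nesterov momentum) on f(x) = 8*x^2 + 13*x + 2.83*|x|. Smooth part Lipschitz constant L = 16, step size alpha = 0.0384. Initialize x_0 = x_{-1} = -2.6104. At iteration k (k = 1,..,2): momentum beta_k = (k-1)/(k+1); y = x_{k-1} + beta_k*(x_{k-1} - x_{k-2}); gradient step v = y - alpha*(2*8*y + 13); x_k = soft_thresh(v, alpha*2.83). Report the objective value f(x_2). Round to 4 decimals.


FISTA on f(x) = 8*x^2 + 13*x + 2.83*|x|
L = 16, alpha = 0.0384
Iteration 1: beta = 0.0, y = -2.6104 + 0.0*(-2.6104 + 2.6104) = -2.6104
  grad(y) = -28.7664, v = y - alpha*grad = -1.5058
  prox(v) = soft_thresh(-1.5058, 0.1087) = -1.3971
Iteration 2: beta = 0.3333, y = -1.3971 + 0.3333*(-1.3971 + 2.6104) = -0.9927
  grad(y) = -2.8826, v = y - alpha*grad = -0.882
  prox(v) = soft_thresh(-0.882, 0.1087) = -0.7733
f(x_2) = 8*(-0.7733)^2 + 13*(-0.7733) + 2.83*|-0.7733| = -3.0805


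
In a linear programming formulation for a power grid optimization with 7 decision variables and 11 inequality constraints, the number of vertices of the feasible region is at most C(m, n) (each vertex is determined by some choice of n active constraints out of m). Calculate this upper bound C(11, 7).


Each vertex corresponds to some choice of n active constraints out of m, so the number of vertices is at most C(m, n) = m! / (n!(m-n)!).
m = 11, n = 7
Numerator: 11 * 10 * 9 * 8 * 7 * 6 * 5
Denominator: 7! = 5040
C(11, 7) = 330


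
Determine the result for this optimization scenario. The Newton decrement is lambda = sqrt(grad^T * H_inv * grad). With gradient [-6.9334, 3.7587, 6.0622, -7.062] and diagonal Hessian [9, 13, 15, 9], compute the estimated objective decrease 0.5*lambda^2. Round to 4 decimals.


Step 1: H is diagonal, so H^(-1) * g = [-0.7704, 0.2891, 0.4041, -0.7847].
Step 2: g^T H^(-1) g = sum_i g_i^2 / H_ii
  = (-6.9334)^2/9 + (3.7587)^2/13 + (6.0622)^2/15 + (-7.062)^2/9
  = 5.3413 + 1.0868 + 2.45 + 5.5413 = 14.4194
Step 3: Objective decrease = 0.5 * g^T H^(-1) g = 7.2097


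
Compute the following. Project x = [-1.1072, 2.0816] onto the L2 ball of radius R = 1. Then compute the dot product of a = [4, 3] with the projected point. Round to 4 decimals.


Step 1: Compute ||x|| (intermediates to 6 decimals).
||x|| = sqrt((-1.1072)^2 + 2.0816^2) = 2.357743
Step 2: Project.
Since ||x|| > R, scale = R/||x|| = 1/2.357743 = 0.424134, proj(x) = scale * x
proj(x) = [-0.469601, 0.882877]
Step 3: Dot product.
a^T * proj(x) = 4*(-0.469601) + 3*0.882877 = 0.7702


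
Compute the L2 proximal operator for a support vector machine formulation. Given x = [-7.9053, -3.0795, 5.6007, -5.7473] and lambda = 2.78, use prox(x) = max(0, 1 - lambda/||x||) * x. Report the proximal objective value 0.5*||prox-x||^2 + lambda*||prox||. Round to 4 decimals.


Step 1: Compute ||x||.
||x|| = 11.678
Step 2: Compute scaling factor.
scale = max(0, 1 - 2.78/11.678) = 0.7619
Step 3: prox(x) = [-6.0234, -2.3464, 4.2674, -4.3791]
||prox(x)|| = 8.898
Step 4: Proximal objective.
0.5*||prox-x||^2 = 3.8642
lambda*||prox|| = 24.7364
Total = 28.6007


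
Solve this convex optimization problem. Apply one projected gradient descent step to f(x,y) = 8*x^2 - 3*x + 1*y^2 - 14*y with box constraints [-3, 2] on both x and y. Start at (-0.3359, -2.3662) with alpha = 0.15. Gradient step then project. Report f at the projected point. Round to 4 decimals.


Step 1: Compute gradient at (-0.3359, -2.3662).
grad_x = 2*8*-0.3359 - 3 = -8.3744
grad_y = 2*1*-2.3662 - 14 = -18.7324
Step 2: Gradient step.
x_raw = -0.3359 - 0.15*-8.3744 = 0.9203
y_raw = -2.3662 - 0.15*-18.7324 = 0.4437
Step 3: Project onto [-3, 2].
x_proj = clip(0.9203) = 0.9203
y_proj = clip(0.4437) = 0.4437
Step 4: Evaluate f.
f(0.9203, 0.4437) = -2.0002


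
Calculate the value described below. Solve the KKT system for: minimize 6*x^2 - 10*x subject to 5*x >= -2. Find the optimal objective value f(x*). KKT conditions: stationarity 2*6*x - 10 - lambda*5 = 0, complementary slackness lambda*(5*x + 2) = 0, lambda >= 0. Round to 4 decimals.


Step 1: Try lambda = 0 (constraint inactive).
Stationarity: 2*6*x - 10 = 0
x* = 10/(2*6) = 5/6 = 0.8333 (rounded; the exact value 5/6 is used below)
Check constraint: 5*0.8333 = 4.1665 >= -2 -- satisfied.
Step 2: Compute optimal value.
f(x*) = 6*(5/6)^2 - 10*(5/6) = -4.1667


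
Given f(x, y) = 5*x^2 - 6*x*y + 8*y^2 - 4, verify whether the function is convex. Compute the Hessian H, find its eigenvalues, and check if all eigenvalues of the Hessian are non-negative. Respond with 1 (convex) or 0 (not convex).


The Hessian of f(x,y) = 5*x^2 - 6*x*y + 8*y^2 - 4 is:
H = [[10, -6], [-6, 16]]
Trace = 10 + 16 = 26
Determinant = 10*16 - (-6)^2 = 124
Discriminant = (26)^2 - 4*124 = 180.0
Eigenvalues: lambda_1 = 6.2918, lambda_2 = 19.7082
The function is convex.

1


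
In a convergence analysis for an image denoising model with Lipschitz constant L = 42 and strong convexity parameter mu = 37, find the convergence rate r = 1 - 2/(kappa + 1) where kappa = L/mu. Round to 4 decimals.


Step 1: Compute the condition number.
kappa = L/mu = 42/37 = 1.1351
Step 2: Compute the convergence rate.
r = 1 - 2/(kappa + 1) = 1 - 2*mu/(L + mu) = (L - mu)/(L + mu) = 5/79 = 0.0633


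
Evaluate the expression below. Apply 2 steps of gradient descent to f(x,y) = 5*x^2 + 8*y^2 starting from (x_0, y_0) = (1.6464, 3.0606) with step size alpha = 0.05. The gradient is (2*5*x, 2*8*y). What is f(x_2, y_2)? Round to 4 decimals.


Gradient descent on f(x,y) = 5*x^2 + 8*y^2.
Starting point: (1.6464, 3.0606), alpha = 0.05
Step 1: grad_x = 2*5*1.6464 = 16.464, grad_y = 2*8*3.0606 = 48.9696
  x_1 = 1.6464 - 0.05*16.464 = 0.8232
  y_1 = 3.0606 - 0.05*48.9696 = 0.6121
Step 2: grad_x = 2*5*0.8232 = 8.232, grad_y = 2*8*0.6121 = 9.7939
  x_2 = 0.8232 - 0.05*8.232 = 0.4116
  y_2 = 0.6121 - 0.05*9.7939 = 0.1224
f(0.4116, 0.1224) = 5*0.4116^2 + 8*0.1224^2 = 0.967


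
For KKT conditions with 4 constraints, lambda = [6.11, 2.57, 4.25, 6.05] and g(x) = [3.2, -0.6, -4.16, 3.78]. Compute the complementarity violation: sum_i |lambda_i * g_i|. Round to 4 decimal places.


KKT complementary slackness check:
lambda_1 * g_1 = 6.11 * 3.2 = 19.552
lambda_2 * g_2 = 2.57 * -0.6 = -1.542
lambda_3 * g_3 = 4.25 * -4.16 = -17.68
lambda_4 * g_4 = 6.05 * 3.78 = 22.869
Total violation = 19.552 + 1.542 + 17.68 + 22.869 = 61.643


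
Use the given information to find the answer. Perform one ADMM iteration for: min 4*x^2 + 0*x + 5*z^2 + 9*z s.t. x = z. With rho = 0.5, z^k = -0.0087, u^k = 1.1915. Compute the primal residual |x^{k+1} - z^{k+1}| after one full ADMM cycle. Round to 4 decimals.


ADMM iteration with rho = 0.5, z^k = -0.0087, u^k = 1.1915
Step 1: x-update.
Minimize 4*x^2 + 0*x + (0.5/2)*(x + 0.0087 + 1.1915)^2
FOC: (2*4 + 0.5)*x = 0 + 0.5*(-0.0087 - 1.1915)
x^{k+1} = -0.0706
Step 2: z-update.
Minimize 5*z^2 + 9*z + (0.5/2)*(-0.0706 - z + 1.1915)^2
FOC: (2*5 + 0.5)*z = -9 + 0.5*(-0.0706 + 1.1915)
z^{k+1} = -0.8038
Step 3: u-update.
u^{k+1} = 1.1915 - 0.0706 + 0.8038 = 1.9247
Step 4: Primal residual = |-0.0706 + 0.8038| = 0.7332


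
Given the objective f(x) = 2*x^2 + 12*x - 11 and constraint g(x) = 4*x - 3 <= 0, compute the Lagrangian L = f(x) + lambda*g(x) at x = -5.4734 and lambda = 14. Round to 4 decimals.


Step 1: Evaluate f(x).
f(-5.4734) = 2*(-5.4734)^2 + 12*(-5.4734) - 11 = -16.7646
Step 2: Evaluate g(x).
g(-5.4734) = 4*-5.4734 - 3 = -24.8936
Step 3: Compute Lagrangian.
L = -16.7646 + 14*-24.8936 = -365.275


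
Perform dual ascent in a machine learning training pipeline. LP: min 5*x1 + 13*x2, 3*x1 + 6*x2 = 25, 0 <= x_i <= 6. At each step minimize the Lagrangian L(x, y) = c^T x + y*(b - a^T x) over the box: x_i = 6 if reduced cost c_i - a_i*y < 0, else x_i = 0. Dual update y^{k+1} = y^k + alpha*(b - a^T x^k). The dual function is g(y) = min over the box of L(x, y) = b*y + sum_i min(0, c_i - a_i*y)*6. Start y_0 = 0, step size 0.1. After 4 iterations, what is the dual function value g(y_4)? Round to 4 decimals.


Dual ascent for LP: min 5*x1 + 13*x2, 3*x1 + 6*x2 = 25, 0 <= x_i <= 6
Step 1: y^k = 0.0, reduced costs: (5.0, 13.0)
  x^k = (0.0, 0.0), subgradient = b - a^T x = 25.0
  y^{k+1} = 0.0 + 0.1*25.0 = 2.5
Step 2: y^k = 2.5, reduced costs: (-2.5, -2.0)
  x^k = (6.0, 6.0), subgradient = b - a^T x = -29.0
  y^{k+1} = 2.5 + 0.1*-29.0 = -0.4
Step 3: y^k = -0.4, reduced costs: (6.2, 15.4)
  x^k = (0.0, 0.0), subgradient = b - a^T x = 25.0
  y^{k+1} = -0.4 + 0.1*25.0 = 2.1
Step 4: y^k = 2.1, reduced costs: (-1.3, 0.4)
  x^k = (6.0, 0.0), subgradient = b - a^T x = 7.0
  y^{k+1} = 2.1 + 0.1*7.0 = 2.8
Dual objective at y_4 = 2.8: reduced costs (-3.4, -3.8), box minimizer x = (6.0, 6.0)
g(y_4) = b*y + (c1 - a1*y)*x1 + (c2 - a2*y)*x2 = 25*2.8 + (-3.4)*6.0 + (-3.8)*6.0 = 70.0 - 20.4 - 22.8 = 26.8


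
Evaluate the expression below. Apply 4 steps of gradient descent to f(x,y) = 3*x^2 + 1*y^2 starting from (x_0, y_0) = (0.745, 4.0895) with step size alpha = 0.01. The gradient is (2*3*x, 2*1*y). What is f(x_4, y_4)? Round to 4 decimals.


Gradient descent on f(x,y) = 3*x^2 + 1*y^2.
Starting point: (0.745, 4.0895), alpha = 0.01
Step 1: grad_x = 2*3*0.745 = 4.47, grad_y = 2*1*4.0895 = 8.179
  x_1 = 0.745 - 0.01*4.47 = 0.7003
  y_1 = 4.0895 - 0.01*8.179 = 4.0077
Step 2: grad_x = 2*3*0.7003 = 4.2018, grad_y = 2*1*4.0077 = 8.0154
  x_2 = 0.7003 - 0.01*4.2018 = 0.6583
  y_2 = 4.0077 - 0.01*8.0154 = 3.9276
Step 3: grad_x = 2*3*0.6583 = 3.9497, grad_y = 2*1*3.9276 = 7.8551
  x_3 = 0.6583 - 0.01*3.9497 = 0.6188
  y_3 = 3.9276 - 0.01*7.8551 = 3.849
Step 4: grad_x = 2*3*0.6188 = 3.7127, grad_y = 2*1*3.849 = 7.698
  x_4 = 0.6188 - 0.01*3.7127 = 0.5817
  y_4 = 3.849 - 0.01*7.698 = 3.772
f(0.5817, 3.772) = 3*0.5817^2 + 1*3.772^2 = 15.2431


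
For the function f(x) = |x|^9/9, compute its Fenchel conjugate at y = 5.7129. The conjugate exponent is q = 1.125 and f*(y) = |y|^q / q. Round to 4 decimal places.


The conjugate exponent q satisfies 1/p + 1/q = 1.
p = 9, so q = 9/(9 - 1) = 1.125
|y|^q = 5.7129^1.125 = 7.1034
f*(5.7129) = 7.1034 / 1.125 = 6.3141


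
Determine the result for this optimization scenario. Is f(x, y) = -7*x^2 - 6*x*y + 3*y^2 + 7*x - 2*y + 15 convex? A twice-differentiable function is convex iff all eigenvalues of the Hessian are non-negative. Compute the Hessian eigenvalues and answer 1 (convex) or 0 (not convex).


The Hessian of f(x,y) = -7*x^2 - 6*x*y + 3*y^2 + 7*x - 2*y + 15 is:
H = [[-14, -6], [-6, 6]]
Trace = -14 + 6 = -8
Determinant = -14*6 - (-6)^2 = -120
Discriminant = (-8)^2 - 4*-120 = 544.0
Eigenvalues: lambda_1 = -15.6619, lambda_2 = 7.6619
The function is not convex.

0


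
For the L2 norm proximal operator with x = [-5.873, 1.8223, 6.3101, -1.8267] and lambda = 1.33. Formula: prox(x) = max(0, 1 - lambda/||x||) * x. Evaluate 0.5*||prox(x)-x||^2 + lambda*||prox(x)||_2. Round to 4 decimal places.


Step 1: Compute ||x||.
||x|| = 8.9982
Step 2: Compute scaling factor.
scale = max(0, 1 - 1.33/8.9982) = 0.8522
Step 3: prox(x) = [-5.0049, 1.5529, 5.3774, -1.5567]
||prox(x)|| = 7.6682
Step 4: Proximal objective.
0.5*||prox-x||^2 = 0.8845
lambda*||prox|| = 10.1987
Total = 11.0831


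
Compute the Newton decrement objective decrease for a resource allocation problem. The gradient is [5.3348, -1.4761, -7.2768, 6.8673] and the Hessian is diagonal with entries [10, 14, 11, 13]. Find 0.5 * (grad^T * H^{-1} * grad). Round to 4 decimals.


Step 1: H is diagonal, so H^(-1) * g = [0.5335, -0.1054, -0.6615, 0.5283].
Step 2: g^T H^(-1) g = sum_i g_i^2 / H_ii
  = (5.3348)^2/10 + (-1.4761)^2/14 + (-7.2768)^2/11 + (6.8673)^2/13
  = 2.846 + 0.1556 + 4.8138 + 3.6277 = 11.4431
Step 3: Objective decrease = 0.5 * g^T H^(-1) g = 5.7216


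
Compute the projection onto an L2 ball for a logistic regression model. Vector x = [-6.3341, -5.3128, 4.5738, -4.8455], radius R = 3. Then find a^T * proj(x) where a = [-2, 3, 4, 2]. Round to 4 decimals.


Step 1: Compute ||x|| (intermediates to 6 decimals).
||x|| = sqrt((-6.3341)^2 + (-5.3128)^2 + 4.5738^2 + (-4.8455)^2) = 10.618153
Step 2: Project.
Since ||x|| > R, scale = R/||x|| = 3/10.618153 = 0.282535, proj(x) = scale * x
proj(x) = [-1.789605, -1.501052, 1.292259, -1.369023]
Step 3: Dot product.
a^T * proj(x) = -2*(-1.789605) + 3*(-1.501052) + 4*1.292259 + 2*(-1.369023) = 1.507


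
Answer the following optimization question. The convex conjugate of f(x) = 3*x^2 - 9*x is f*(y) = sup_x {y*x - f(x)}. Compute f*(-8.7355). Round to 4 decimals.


f*(y) = sup_x {y*x - a*x^2 - b*x} = sup_x {(y-b)*x - a*x^2}
FOC: (y - b) - 2a*x = 0 => x* = (y - b)/(2a)
x* = (-8.7355 + 9)/(2*3) = 0.0441
f*(-8.7355) = (y-b)^2/(4a) = (-8.7355 + 9)^2/(4*3)
= 0.07/12 = 0.0058


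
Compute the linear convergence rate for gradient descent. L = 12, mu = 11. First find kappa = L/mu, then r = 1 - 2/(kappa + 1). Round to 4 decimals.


Step 1: Compute the condition number.
kappa = L/mu = 12/11 = 1.0909
Step 2: Compute the convergence rate.
r = 1 - 2/(kappa + 1) = 1 - 2*mu/(L + mu) = (L - mu)/(L + mu) = 1/23 = 0.0435


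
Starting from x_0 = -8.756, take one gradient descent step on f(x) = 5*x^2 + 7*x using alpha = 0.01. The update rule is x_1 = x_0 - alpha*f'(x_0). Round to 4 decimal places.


We compute the gradient at x_0 and apply the update.
f'(x) = 10*x + 7
f'(-8.756) = 10*-8.756 + 7 = -80.56
x_1 = -8.756 - 0.01*-80.56 = -7.9504


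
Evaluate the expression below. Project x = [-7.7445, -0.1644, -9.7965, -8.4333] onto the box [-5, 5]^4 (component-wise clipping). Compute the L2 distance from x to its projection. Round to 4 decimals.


Project each component onto [-5, 5].
clip(-7.7445) = -5.0, clip(-0.1644) = -0.1644, clip(-9.7965) = -5.0, clip(-8.4333) = -5.0
Projection = [-5.0, -0.1644, -5.0, -5.0]
Squared diffs: [7.5323, 0.0, 23.0064, 11.7875]
Distance = sqrt(42.3262) = 6.5059


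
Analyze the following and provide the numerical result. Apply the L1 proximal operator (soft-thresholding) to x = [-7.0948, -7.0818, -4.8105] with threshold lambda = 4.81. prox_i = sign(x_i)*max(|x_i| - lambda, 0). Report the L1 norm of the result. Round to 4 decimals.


Soft-thresholding with lambda = 4.81:
prox(-7.0948) = sign(-7.0948)*max(|-7.0948| - 4.81, 0) = -2.2848
prox(-7.0818) = sign(-7.0818)*max(|-7.0818| - 4.81, 0) = -2.2718
prox(-4.8105) = sign(-4.8105)*max(|-4.8105| - 4.81, 0) = -0.0005
prox(x) = [-2.2848, -2.2718, -0.0005]
||prox(x)||_1 = 2.2848 + 2.2718 + 0.0005 = 4.5571


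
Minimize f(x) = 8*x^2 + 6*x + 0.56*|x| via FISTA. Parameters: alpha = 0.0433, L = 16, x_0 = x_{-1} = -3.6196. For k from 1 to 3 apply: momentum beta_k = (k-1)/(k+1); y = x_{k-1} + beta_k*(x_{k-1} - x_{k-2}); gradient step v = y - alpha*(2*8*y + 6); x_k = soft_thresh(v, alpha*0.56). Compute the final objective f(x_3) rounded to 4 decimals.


FISTA on f(x) = 8*x^2 + 6*x + 0.56*|x|
L = 16, alpha = 0.0433
Iteration 1: beta = 0.0, y = -3.6196 + 0.0*(-3.6196 + 3.6196) = -3.6196
  grad(y) = -51.9136, v = y - alpha*grad = -1.3717
  prox(v) = soft_thresh(-1.3717, 0.0242) = -1.3475
Iteration 2: beta = 0.3333, y = -1.3475 + 0.3333*(-1.3475 + 3.6196) = -0.5901
  grad(y) = -3.442, v = y - alpha*grad = -0.4411
  prox(v) = soft_thresh(-0.4411, 0.0242) = -0.4168
Iteration 3: beta = 0.5, y = -0.4168 + 0.5*(-0.4168 + 1.3475) = 0.0485
  grad(y) = 6.7758, v = y - alpha*grad = -0.2449
  prox(v) = soft_thresh(-0.2449, 0.0242) = -0.2207
f(x_3) = 8*(-0.2207)^2 + 6*(-0.2207) + 0.56*|-0.2207| = -0.8109


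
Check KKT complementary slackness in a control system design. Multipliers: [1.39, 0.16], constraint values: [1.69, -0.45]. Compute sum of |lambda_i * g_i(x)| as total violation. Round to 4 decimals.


KKT complementary slackness check:
lambda_1 * g_1 = 1.39 * 1.69 = 2.3491
lambda_2 * g_2 = 0.16 * -0.45 = -0.072
Total violation = 2.3491 + 0.072 = 2.4211


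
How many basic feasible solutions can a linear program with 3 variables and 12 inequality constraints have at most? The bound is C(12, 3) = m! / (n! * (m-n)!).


Each vertex corresponds to some choice of n active constraints out of m, so the number of vertices is at most C(m, n) = m! / (n!(m-n)!).
m = 12, n = 3
Numerator: 12 * 11 * 10
Denominator: 3! = 6
C(12, 3) = 220


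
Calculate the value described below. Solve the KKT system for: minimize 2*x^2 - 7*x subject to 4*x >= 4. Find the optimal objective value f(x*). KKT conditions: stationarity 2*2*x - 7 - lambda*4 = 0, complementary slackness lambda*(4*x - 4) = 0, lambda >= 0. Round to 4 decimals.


Step 1: Try lambda = 0 (constraint inactive).
Stationarity: 2*2*x - 7 = 0
x* = 7/(2*2) = 1.75
Check constraint: 4*1.75 = 7.0 >= 4 -- satisfied.
Step 2: Compute optimal value.
f(x*) = 2*1.75^2 - 7*1.75 = -6.125


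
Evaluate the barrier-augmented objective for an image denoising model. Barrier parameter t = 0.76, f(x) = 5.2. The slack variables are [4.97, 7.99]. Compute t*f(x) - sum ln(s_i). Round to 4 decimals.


Step 1: Compute log-barrier.
ln values: [1.6034, 2.0782]
phi = -(1.6034 + 2.0782) = -3.6816
Step 2: Compute augmented objective.
t*f(x) = 0.76*5.2 = 3.952
Total = 3.952 - 3.6816 = 0.2704


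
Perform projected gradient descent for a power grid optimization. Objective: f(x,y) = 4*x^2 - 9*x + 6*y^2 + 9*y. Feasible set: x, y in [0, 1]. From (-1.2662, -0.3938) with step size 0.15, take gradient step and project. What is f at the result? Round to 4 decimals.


Step 1: Compute gradient at (-1.2662, -0.3938).
grad_x = 2*4*-1.2662 - 9 = -19.1296
grad_y = 2*6*-0.3938 + 9 = 4.2744
Step 2: Gradient step.
x_raw = -1.2662 - 0.15*-19.1296 = 1.6032
y_raw = -0.3938 - 0.15*4.2744 = -1.035
Step 3: Project onto [0, 1].
x_proj = clip(1.6032) = 1.0
y_proj = clip(-1.035) = 0.0
Step 4: Evaluate f.
f(1.0, 0.0) = -5.0


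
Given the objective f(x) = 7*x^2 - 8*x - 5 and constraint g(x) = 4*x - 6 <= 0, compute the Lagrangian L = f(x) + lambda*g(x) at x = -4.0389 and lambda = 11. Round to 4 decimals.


Step 1: Evaluate f(x).
f(-4.0389) = 7*(-4.0389)^2 - 8*(-4.0389) - 5 = 141.5002
Step 2: Evaluate g(x).
g(-4.0389) = 4*-4.0389 - 6 = -22.1556
Step 3: Compute Lagrangian.
L = 141.5002 + 11*-22.1556 = -102.2114


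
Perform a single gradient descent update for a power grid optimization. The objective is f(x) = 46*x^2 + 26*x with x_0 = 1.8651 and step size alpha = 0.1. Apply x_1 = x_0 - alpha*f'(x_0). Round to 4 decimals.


We compute the gradient at x_0 and apply the update.
f'(x) = 92*x + 26
f'(1.8651) = 92*1.8651 + 26 = 197.5892
x_1 = 1.8651 - 0.1*197.5892 = -17.8938


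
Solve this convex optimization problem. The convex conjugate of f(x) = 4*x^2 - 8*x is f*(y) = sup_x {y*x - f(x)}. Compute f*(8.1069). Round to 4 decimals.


f*(y) = sup_x {y*x - a*x^2 - b*x} = sup_x {(y-b)*x - a*x^2}
FOC: (y - b) - 2a*x = 0 => x* = (y - b)/(2a)
x* = (8.1069 + 8)/(2*4) = 2.0134
f*(8.1069) = (y-b)^2/(4a) = (8.1069 + 8)^2/(4*4)
= 259.4322/16 = 16.2145


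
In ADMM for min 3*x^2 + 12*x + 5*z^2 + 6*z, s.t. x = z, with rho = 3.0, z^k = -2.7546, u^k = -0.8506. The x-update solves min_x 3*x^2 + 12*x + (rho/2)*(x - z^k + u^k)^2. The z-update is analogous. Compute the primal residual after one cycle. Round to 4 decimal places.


ADMM iteration with rho = 3.0, z^k = -2.7546, u^k = -0.8506
Step 1: x-update.
Minimize 3*x^2 + 12*x + (3.0/2)*(x + 2.7546 - 0.8506)^2
FOC: (2*3 + 3.0)*x = -12 + 3.0*(-2.7546 + 0.8506)
x^{k+1} = -1.968
Step 2: z-update.
Minimize 5*z^2 + 6*z + (3.0/2)*(-1.968 - z - 0.8506)^2
FOC: (2*5 + 3.0)*z = -6 + 3.0*(-1.968 - 0.8506)
z^{k+1} = -1.112
Step 3: u-update.
u^{k+1} = -0.8506 - 1.968 + 1.112 = -1.7066
Step 4: Primal residual = |-1.968 + 1.112| = 0.856


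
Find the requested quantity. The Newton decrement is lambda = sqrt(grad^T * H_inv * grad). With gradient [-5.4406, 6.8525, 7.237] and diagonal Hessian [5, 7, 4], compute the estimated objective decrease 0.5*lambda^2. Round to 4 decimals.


Step 1: H is diagonal, so H^(-1) * g = [-1.0881, 0.9789, 1.8093].
Step 2: g^T H^(-1) g = sum_i g_i^2 / H_ii
  = (-5.4406)^2/5 + (6.8525)^2/7 + (7.237)^2/4
  = 5.92 + 6.7081 + 13.0935 = 25.7217
Step 3: Objective decrease = 0.5 * g^T H^(-1) g = 12.8608


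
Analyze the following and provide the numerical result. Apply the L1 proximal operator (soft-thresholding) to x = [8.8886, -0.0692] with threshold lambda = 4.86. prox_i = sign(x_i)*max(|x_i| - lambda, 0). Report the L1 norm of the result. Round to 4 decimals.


Soft-thresholding with lambda = 4.86:
prox(8.8886) = sign(8.8886)*max(|8.8886| - 4.86, 0) = 4.0286
prox(-0.0692) = sign(-0.0692)*max(|-0.0692| - 4.86, 0) = 0.0
prox(x) = [4.0286, 0.0]
||prox(x)||_1 = 4.0286 + 0.0 = 4.0286


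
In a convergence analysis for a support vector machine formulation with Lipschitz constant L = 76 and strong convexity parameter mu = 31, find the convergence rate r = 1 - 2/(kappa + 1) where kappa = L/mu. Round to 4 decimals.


Step 1: Compute the condition number.
kappa = L/mu = 76/31 = 2.4516
Step 2: Compute the convergence rate.
r = 1 - 2/(kappa + 1) = 1 - 2*mu/(L + mu) = (L - mu)/(L + mu) = 45/107 = 0.4206


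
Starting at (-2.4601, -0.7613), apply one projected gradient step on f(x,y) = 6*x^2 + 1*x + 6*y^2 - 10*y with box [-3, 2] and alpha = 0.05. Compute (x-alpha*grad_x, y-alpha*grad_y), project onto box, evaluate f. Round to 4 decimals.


Step 1: Compute gradient at (-2.4601, -0.7613).
grad_x = 2*6*-2.4601 + 1 = -28.5212
grad_y = 2*6*-0.7613 - 10 = -19.1356
Step 2: Gradient step.
x_raw = -2.4601 - 0.05*-28.5212 = -1.034
y_raw = -0.7613 - 0.05*-19.1356 = 0.1955
Step 3: Project onto [-3, 2].
x_proj = clip(-1.034) = -1.034
y_proj = clip(0.1955) = 0.1955
Step 4: Evaluate f.
f(-1.034, 0.1955) = 3.6559


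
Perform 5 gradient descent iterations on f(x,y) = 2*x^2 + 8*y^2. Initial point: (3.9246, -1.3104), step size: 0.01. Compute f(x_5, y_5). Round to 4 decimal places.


Gradient descent on f(x,y) = 2*x^2 + 8*y^2.
Starting point: (3.9246, -1.3104), alpha = 0.01
Step 1: grad_x = 2*2*3.9246 = 15.6984, grad_y = 2*8*-1.3104 = -20.9664
  x_1 = 3.9246 - 0.01*15.6984 = 3.7676
  y_1 = -1.3104 - 0.01*-20.9664 = -1.1007
Step 2: grad_x = 2*2*3.7676 = 15.0705, grad_y = 2*8*-1.1007 = -17.6118
  x_2 = 3.7676 - 0.01*15.0705 = 3.6169
  y_2 = -1.1007 - 0.01*-17.6118 = -0.9246
Step 3: grad_x = 2*2*3.6169 = 14.4676, grad_y = 2*8*-0.9246 = -14.7939
  x_3 = 3.6169 - 0.01*14.4676 = 3.4722
  y_3 = -0.9246 - 0.01*-14.7939 = -0.7767
Step 4: grad_x = 2*2*3.4722 = 13.8889, grad_y = 2*8*-0.7767 = -12.4269
  x_4 = 3.4722 - 0.01*13.8889 = 3.3333
  y_4 = -0.7767 - 0.01*-12.4269 = -0.6524
Step 5: grad_x = 2*2*3.3333 = 13.3334, grad_y = 2*8*-0.6524 = -10.4386
  x_5 = 3.3333 - 0.01*13.3334 = 3.2
  y_5 = -0.6524 - 0.01*-10.4386 = -0.548
f(3.2, -0.548) = 2*3.2^2 + 8*(-0.548)^2 = 22.8828


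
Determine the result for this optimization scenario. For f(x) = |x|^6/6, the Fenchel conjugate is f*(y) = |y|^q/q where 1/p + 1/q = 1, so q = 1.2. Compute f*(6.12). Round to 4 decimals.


The conjugate exponent q satisfies 1/p + 1/q = 1.
p = 6, so q = 6/(6 - 1) = 1.2
|y|^q = 6.12^1.2 = 8.7923
f*(6.12) = 8.7923 / 1.2 = 7.3269


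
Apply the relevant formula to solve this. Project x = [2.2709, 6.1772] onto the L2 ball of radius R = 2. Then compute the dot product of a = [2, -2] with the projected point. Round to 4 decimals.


Step 1: Compute ||x|| (intermediates to 6 decimals).
||x|| = sqrt(2.2709^2 + 6.1772^2) = 6.581397
Step 2: Project.
Since ||x|| > R, scale = R/||x|| = 2/6.581397 = 0.303887, proj(x) = scale * x
proj(x) = [0.690097, 1.877171]
Step 3: Dot product.
a^T * proj(x) = 2*0.690097 - 2*1.877171 = -2.3741


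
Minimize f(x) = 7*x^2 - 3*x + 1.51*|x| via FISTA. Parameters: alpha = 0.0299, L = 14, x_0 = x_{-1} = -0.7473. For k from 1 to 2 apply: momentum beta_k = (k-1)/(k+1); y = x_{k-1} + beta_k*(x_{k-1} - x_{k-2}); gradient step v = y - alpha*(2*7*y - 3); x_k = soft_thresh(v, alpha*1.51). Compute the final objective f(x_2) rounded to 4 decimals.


FISTA on f(x) = 7*x^2 - 3*x + 1.51*|x|
L = 14, alpha = 0.0299
Iteration 1: beta = 0.0, y = -0.7473 + 0.0*(-0.7473 + 0.7473) = -0.7473
  grad(y) = -13.4622, v = y - alpha*grad = -0.3448
  prox(v) = soft_thresh(-0.3448, 0.0451) = -0.2996
Iteration 2: beta = 0.3333, y = -0.2996 + 0.3333*(-0.2996 + 0.7473) = -0.1504
  grad(y) = -5.1057, v = y - alpha*grad = 0.0023
  prox(v) = soft_thresh(0.0023, 0.0451) = 0.0
f(x_2) = 7*0.0^2 - 3*0.0 + 1.51*|0.0| = 0.0


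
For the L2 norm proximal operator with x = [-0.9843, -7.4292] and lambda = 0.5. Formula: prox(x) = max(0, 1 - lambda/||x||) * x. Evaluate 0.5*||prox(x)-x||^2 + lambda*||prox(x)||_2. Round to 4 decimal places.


Step 1: Compute ||x||.
||x|| = 7.4941
Step 2: Compute scaling factor.
scale = max(0, 1 - 0.5/7.4941) = 0.9333
Step 3: prox(x) = [-0.9186, -6.9335]
||prox(x)|| = 6.9941
Step 4: Proximal objective.
0.5*||prox-x||^2 = 0.125
lambda*||prox|| = 3.4971
Total = 3.6221


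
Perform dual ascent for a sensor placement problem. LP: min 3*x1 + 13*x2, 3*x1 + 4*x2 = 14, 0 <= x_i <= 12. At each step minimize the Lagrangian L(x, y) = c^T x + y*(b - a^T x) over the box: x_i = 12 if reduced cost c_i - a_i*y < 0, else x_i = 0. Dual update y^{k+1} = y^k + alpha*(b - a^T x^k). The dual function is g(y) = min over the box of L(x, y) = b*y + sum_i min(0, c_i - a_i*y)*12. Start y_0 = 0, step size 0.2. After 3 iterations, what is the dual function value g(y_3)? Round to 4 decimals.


Dual ascent for LP: min 3*x1 + 13*x2, 3*x1 + 4*x2 = 14, 0 <= x_i <= 12
Step 1: y^k = 0.0, reduced costs: (3.0, 13.0)
  x^k = (0.0, 0.0), subgradient = b - a^T x = 14.0
  y^{k+1} = 0.0 + 0.2*14.0 = 2.8
Step 2: y^k = 2.8, reduced costs: (-5.4, 1.8)
  x^k = (12.0, 0.0), subgradient = b - a^T x = -22.0
  y^{k+1} = 2.8 + 0.2*-22.0 = -1.6
Step 3: y^k = -1.6, reduced costs: (7.8, 19.4)
  x^k = (0.0, 0.0), subgradient = b - a^T x = 14.0
  y^{k+1} = -1.6 + 0.2*14.0 = 1.2
Dual objective at y_3 = 1.2: reduced costs (-0.6, 8.2), box minimizer x = (12.0, 0.0)
g(y_3) = b*y + (c1 - a1*y)*x1 + (c2 - a2*y)*x2 = 14*1.2 + (-0.6)*12.0 + 8.2*0.0 = 16.8 - 7.2 + 0.0 = 9.6


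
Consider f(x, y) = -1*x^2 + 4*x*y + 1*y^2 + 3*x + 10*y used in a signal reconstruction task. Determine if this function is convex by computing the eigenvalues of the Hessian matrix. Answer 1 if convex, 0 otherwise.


The Hessian of f(x,y) = -1*x^2 + 4*x*y + 1*y^2 + 3*x + 10*y is:
H = [[-2, 4], [4, 2]]
Trace = -2 + 2 = 0
Determinant = -2*2 - (4)^2 = -20
Discriminant = (0)^2 - 4*-20 = 80.0
Eigenvalues: lambda_1 = -4.4721, lambda_2 = 4.4721
The function is not convex.

0


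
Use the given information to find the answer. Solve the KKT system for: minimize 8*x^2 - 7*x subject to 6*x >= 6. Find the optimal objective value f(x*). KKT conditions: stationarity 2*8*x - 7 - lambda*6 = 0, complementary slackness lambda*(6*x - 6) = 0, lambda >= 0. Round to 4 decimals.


Step 1: Try lambda = 0 (constraint inactive).
x_unc = 7/(2*8) = 0.4375
Check: 6*0.4375 = 2.625 < 6 -- violated!
Step 2: Constraint must be active: 6*x = 6
x* = 6/6 = 1.0
lambda = (2*8*1.0 - 7)/6 = 1.5
Step 3: Compute optimal value.
f(x*) = 8*1.0^2 - 7*1.0 = 1.0


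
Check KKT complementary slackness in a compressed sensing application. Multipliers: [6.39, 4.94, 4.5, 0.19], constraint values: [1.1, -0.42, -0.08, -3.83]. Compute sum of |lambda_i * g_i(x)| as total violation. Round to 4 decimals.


KKT complementary slackness check:
lambda_1 * g_1 = 6.39 * 1.1 = 7.029
lambda_2 * g_2 = 4.94 * -0.42 = -2.0748
lambda_3 * g_3 = 4.5 * -0.08 = -0.36
lambda_4 * g_4 = 0.19 * -3.83 = -0.7277
Total violation = 7.029 + 2.0748 + 0.36 + 0.7277 = 10.1915


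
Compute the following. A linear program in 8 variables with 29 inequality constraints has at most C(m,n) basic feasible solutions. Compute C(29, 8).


Each vertex corresponds to some choice of n active constraints out of m, so the number of vertices is at most C(m, n) = m! / (n!(m-n)!).
m = 29, n = 8
Numerator: 29 * 28 * 27 * 26 * 25 * 24 * 23 * 22
Denominator: 8! = 40320
C(29, 8) = 4292145


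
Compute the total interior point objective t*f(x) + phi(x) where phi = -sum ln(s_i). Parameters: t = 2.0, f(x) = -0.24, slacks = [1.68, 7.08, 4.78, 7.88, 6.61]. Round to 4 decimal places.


Step 1: Compute log-barrier.
ln values: [0.5188, 1.9573, 1.5644, 2.0643, 1.8886]
phi = -(0.5188 + 1.9573 + 1.5644 + 2.0643 + 1.8886) = -7.9934
Step 2: Compute augmented objective.
t*f(x) = 2.0*-0.24 = -0.48
Total = -0.48 - 7.9934 = -8.4734


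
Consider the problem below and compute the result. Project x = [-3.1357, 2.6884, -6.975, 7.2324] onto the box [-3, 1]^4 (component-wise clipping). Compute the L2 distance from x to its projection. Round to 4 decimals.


Project each component onto [-3, 1].
clip(-3.1357) = -3.0, clip(2.6884) = 1.0, clip(-6.975) = -3.0, clip(7.2324) = 1.0
Projection = [-3.0, 1.0, -3.0, 1.0]
Squared diffs: [0.0184, 2.8507, 15.8006, 38.8428]
Distance = sqrt(57.5125) = 7.5837


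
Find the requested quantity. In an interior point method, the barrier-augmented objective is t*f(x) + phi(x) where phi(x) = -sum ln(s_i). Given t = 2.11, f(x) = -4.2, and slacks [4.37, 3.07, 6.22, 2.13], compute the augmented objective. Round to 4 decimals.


Step 1: Compute log-barrier.
ln values: [1.4748, 1.1217, 1.8278, 0.7561]
phi = -(1.4748 + 1.1217 + 1.8278 + 0.7561) = -5.1803
Step 2: Compute augmented objective.
t*f(x) = 2.11*-4.2 = -8.862
Total = -8.862 - 5.1803 = -14.0423


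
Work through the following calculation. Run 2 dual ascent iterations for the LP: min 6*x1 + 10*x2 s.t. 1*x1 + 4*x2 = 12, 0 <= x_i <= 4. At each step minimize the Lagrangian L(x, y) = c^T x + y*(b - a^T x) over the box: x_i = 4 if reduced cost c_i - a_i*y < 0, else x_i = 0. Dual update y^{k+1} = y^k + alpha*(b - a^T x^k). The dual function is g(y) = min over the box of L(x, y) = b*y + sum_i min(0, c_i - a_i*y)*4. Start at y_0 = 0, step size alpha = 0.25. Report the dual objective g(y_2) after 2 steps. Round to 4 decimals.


Dual ascent for LP: min 6*x1 + 10*x2, 1*x1 + 4*x2 = 12, 0 <= x_i <= 4
Step 1: y^k = 0.0, reduced costs: (6.0, 10.0)
  x^k = (0.0, 0.0), subgradient = b - a^T x = 12.0
  y^{k+1} = 0.0 + 0.25*12.0 = 3.0
Step 2: y^k = 3.0, reduced costs: (3.0, -2.0)
  x^k = (0.0, 4.0), subgradient = b - a^T x = -4.0
  y^{k+1} = 3.0 + 0.25*-4.0 = 2.0
Dual objective at y_2 = 2.0: reduced costs (4.0, 2.0), box minimizer x = (0.0, 0.0)
g(y_2) = b*y + (c1 - a1*y)*x1 + (c2 - a2*y)*x2 = 12*2.0 + 4.0*0.0 + 2.0*0.0 = 24.0 + 0.0 + 0.0 = 24.0


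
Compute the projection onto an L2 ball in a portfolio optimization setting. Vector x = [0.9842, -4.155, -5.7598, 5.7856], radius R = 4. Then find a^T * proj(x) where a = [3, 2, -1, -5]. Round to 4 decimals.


Step 1: Compute ||x|| (intermediates to 6 decimals).
||x|| = sqrt(0.9842^2 + (-4.155)^2 + (-5.7598)^2 + 5.7856^2) = 9.213096
Step 2: Project.
Since ||x|| > R, scale = R/||x|| = 4/9.213096 = 0.434165, proj(x) = scale * x
proj(x) = [0.427305, -1.803956, -2.500704, 2.511905]
Step 3: Dot product.
a^T * proj(x) = 3*0.427305 + 2*(-1.803956) - 1*(-2.500704) - 5*2.511905 = -12.3848


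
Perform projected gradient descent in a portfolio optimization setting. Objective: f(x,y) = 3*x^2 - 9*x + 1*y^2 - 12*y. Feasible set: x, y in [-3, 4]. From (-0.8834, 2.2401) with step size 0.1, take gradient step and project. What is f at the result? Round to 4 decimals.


Step 1: Compute gradient at (-0.8834, 2.2401).
grad_x = 2*3*-0.8834 - 9 = -14.3004
grad_y = 2*1*2.2401 - 12 = -7.5198
Step 2: Gradient step.
x_raw = -0.8834 - 0.1*-14.3004 = 0.5466
y_raw = 2.2401 - 0.1*-7.5198 = 2.9921
Step 3: Project onto [-3, 4].
x_proj = clip(0.5466) = 0.5466
y_proj = clip(2.9921) = 2.9921
Step 4: Evaluate f.
f(0.5466, 2.9921) = -30.9757


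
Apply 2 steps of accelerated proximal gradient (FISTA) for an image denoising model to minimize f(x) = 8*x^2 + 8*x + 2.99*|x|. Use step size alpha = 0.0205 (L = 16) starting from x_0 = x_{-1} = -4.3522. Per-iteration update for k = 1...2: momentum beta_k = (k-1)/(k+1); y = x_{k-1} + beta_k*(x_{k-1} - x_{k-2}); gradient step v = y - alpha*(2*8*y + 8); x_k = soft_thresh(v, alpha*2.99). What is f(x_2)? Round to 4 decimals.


FISTA on f(x) = 8*x^2 + 8*x + 2.99*|x|
L = 16, alpha = 0.0205
Iteration 1: beta = 0.0, y = -4.3522 + 0.0*(-4.3522 + 4.3522) = -4.3522
  grad(y) = -61.6352, v = y - alpha*grad = -3.0887
  prox(v) = soft_thresh(-3.0887, 0.0613) = -3.0274
Iteration 2: beta = 0.3333, y = -3.0274 + 0.3333*(-3.0274 + 4.3522) = -2.5858
  grad(y) = -33.3724, v = y - alpha*grad = -1.9016
  prox(v) = soft_thresh(-1.9016, 0.0613) = -1.8403
f(x_2) = 8*(-1.8403)^2 + 8*(-1.8403) + 2.99*|-1.8403| = 17.8749


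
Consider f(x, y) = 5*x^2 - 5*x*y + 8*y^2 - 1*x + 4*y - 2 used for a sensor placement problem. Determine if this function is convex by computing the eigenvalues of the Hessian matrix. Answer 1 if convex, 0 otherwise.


The Hessian of f(x,y) = 5*x^2 - 5*x*y + 8*y^2 - 1*x + 4*y - 2 is:
H = [[10, -5], [-5, 16]]
Trace = 10 + 16 = 26
Determinant = 10*16 - (-5)^2 = 135
Discriminant = (26)^2 - 4*135 = 136.0
Eigenvalues: lambda_1 = 7.169, lambda_2 = 18.831
The function is convex.

1


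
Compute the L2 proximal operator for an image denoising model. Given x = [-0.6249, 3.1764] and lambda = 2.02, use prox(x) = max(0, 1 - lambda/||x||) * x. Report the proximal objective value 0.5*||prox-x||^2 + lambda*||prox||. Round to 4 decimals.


Step 1: Compute ||x||.
||x|| = 3.2373
Step 2: Compute scaling factor.
scale = max(0, 1 - 2.02/3.2373) = 0.376
Step 3: prox(x) = [-0.235, 1.1944]
||prox(x)|| = 1.2173
Step 4: Proximal objective.
0.5*||prox-x||^2 = 2.0402
lambda*||prox|| = 2.4589
Total = 4.4991


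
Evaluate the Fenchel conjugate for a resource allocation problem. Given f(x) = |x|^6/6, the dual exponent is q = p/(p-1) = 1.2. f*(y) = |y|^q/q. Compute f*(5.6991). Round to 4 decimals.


The conjugate exponent q satisfies 1/p + 1/q = 1.
p = 6, so q = 6/(6 - 1) = 1.2
|y|^q = 5.6991^1.2 = 8.0717
f*(5.6991) = 8.0717 / 1.2 = 6.7265


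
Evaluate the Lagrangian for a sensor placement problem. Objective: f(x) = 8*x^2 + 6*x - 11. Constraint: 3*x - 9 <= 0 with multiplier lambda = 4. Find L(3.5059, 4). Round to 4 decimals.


Step 1: Evaluate f(x).
f(3.5059) = 8*3.5059^2 + 6*3.5059 - 11 = 108.3661
Step 2: Evaluate g(x).
g(3.5059) = 3*3.5059 - 9 = 1.5177
Step 3: Compute Lagrangian.
L = 108.3661 + 4*1.5177 = 114.4369


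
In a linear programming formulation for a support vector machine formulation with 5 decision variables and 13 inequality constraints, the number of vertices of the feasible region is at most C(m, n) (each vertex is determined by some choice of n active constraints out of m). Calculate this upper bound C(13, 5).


Each vertex corresponds to some choice of n active constraints out of m, so the number of vertices is at most C(m, n) = m! / (n!(m-n)!).
m = 13, n = 5
Numerator: 13 * 12 * 11 * 10 * 9
Denominator: 5! = 120
C(13, 5) = 1287


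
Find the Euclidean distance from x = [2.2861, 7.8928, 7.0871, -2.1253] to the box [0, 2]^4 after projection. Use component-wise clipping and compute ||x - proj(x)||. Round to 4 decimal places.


Project each component onto [0, 2].
clip(2.2861) = 2.0, clip(7.8928) = 2.0, clip(7.0871) = 2.0, clip(-2.1253) = 0.0
Projection = [2.0, 2.0, 2.0, 0.0]
Squared diffs: [0.0819, 34.7251, 25.8786, 4.5169]
Distance = sqrt(65.2025) = 8.0748


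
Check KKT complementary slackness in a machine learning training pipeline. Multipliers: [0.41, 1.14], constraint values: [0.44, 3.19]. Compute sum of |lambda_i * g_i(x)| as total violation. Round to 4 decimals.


KKT complementary slackness check:
lambda_1 * g_1 = 0.41 * 0.44 = 0.1804
lambda_2 * g_2 = 1.14 * 3.19 = 3.6366
Total violation = 0.1804 + 3.6366 = 3.817
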